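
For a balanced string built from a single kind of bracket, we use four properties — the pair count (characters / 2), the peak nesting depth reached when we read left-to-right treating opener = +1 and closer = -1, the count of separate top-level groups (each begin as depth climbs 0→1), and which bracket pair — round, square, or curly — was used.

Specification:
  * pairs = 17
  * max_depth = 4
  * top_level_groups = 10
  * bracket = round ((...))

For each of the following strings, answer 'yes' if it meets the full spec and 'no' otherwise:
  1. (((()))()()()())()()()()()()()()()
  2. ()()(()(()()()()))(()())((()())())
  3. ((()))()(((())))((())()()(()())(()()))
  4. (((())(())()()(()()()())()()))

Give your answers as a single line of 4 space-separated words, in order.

Answer: yes no no no

Derivation:
String 1 '(((()))()()()())()()()()()()()()()': depth seq [1 2 3 4 3 2 1 2 1 2 1 2 1 2 1 0 1 0 1 0 1 0 1 0 1 0 1 0 1 0 1 0 1 0]
  -> pairs=17 depth=4 groups=10 -> yes
String 2 '()()(()(()()()()))(()())((()())())': depth seq [1 0 1 0 1 2 1 2 3 2 3 2 3 2 3 2 1 0 1 2 1 2 1 0 1 2 3 2 3 2 1 2 1 0]
  -> pairs=17 depth=3 groups=5 -> no
String 3 '((()))()(((())))((())()()(()())(()()))': depth seq [1 2 3 2 1 0 1 0 1 2 3 4 3 2 1 0 1 2 3 2 1 2 1 2 1 2 3 2 3 2 1 2 3 2 3 2 1 0]
  -> pairs=19 depth=4 groups=4 -> no
String 4 '(((())(())()()(()()()())()()))': depth seq [1 2 3 4 3 2 3 4 3 2 3 2 3 2 3 4 3 4 3 4 3 4 3 2 3 2 3 2 1 0]
  -> pairs=15 depth=4 groups=1 -> no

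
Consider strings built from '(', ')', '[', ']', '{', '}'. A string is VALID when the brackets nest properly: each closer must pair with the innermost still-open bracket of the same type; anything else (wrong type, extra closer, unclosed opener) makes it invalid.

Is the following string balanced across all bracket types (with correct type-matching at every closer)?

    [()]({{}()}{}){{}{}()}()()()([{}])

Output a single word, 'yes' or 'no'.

Answer: yes

Derivation:
pos 0: push '['; stack = [
pos 1: push '('; stack = [(
pos 2: ')' matches '('; pop; stack = [
pos 3: ']' matches '['; pop; stack = (empty)
pos 4: push '('; stack = (
pos 5: push '{'; stack = ({
pos 6: push '{'; stack = ({{
pos 7: '}' matches '{'; pop; stack = ({
pos 8: push '('; stack = ({(
pos 9: ')' matches '('; pop; stack = ({
pos 10: '}' matches '{'; pop; stack = (
pos 11: push '{'; stack = ({
pos 12: '}' matches '{'; pop; stack = (
pos 13: ')' matches '('; pop; stack = (empty)
pos 14: push '{'; stack = {
pos 15: push '{'; stack = {{
pos 16: '}' matches '{'; pop; stack = {
pos 17: push '{'; stack = {{
pos 18: '}' matches '{'; pop; stack = {
pos 19: push '('; stack = {(
pos 20: ')' matches '('; pop; stack = {
pos 21: '}' matches '{'; pop; stack = (empty)
pos 22: push '('; stack = (
pos 23: ')' matches '('; pop; stack = (empty)
pos 24: push '('; stack = (
pos 25: ')' matches '('; pop; stack = (empty)
pos 26: push '('; stack = (
pos 27: ')' matches '('; pop; stack = (empty)
pos 28: push '('; stack = (
pos 29: push '['; stack = ([
pos 30: push '{'; stack = ([{
pos 31: '}' matches '{'; pop; stack = ([
pos 32: ']' matches '['; pop; stack = (
pos 33: ')' matches '('; pop; stack = (empty)
end: stack empty → VALID
Verdict: properly nested → yes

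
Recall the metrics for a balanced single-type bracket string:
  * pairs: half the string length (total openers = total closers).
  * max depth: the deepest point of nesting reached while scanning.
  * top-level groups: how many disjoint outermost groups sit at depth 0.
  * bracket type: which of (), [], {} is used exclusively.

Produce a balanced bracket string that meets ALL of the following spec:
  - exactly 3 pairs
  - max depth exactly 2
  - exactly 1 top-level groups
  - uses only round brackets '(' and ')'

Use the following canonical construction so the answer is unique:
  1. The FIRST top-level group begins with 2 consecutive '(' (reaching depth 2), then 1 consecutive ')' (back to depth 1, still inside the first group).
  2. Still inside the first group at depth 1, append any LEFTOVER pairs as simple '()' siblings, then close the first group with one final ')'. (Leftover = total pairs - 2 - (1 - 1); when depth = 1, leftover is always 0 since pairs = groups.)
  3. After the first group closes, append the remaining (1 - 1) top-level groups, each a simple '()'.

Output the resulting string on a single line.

Answer: (()())

Derivation:
Spec: pairs=3 depth=2 groups=1
Leftover pairs = 3 - 2 - (1-1) = 1
First group: deep chain of depth 2 + 1 sibling pairs
Remaining 0 groups: simple '()' each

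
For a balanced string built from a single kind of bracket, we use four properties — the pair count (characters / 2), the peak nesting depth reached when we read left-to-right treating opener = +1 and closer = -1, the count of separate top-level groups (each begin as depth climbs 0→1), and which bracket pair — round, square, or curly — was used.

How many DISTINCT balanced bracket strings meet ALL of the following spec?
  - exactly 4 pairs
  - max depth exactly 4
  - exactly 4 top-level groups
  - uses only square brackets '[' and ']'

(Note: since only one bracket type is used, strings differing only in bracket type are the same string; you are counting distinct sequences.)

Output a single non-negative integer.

Answer: 0

Derivation:
Spec: pairs=4 depth=4 groups=4
Count(depth <= 4) = 1
Count(depth <= 3) = 1
Count(depth == 4) = 1 - 1 = 0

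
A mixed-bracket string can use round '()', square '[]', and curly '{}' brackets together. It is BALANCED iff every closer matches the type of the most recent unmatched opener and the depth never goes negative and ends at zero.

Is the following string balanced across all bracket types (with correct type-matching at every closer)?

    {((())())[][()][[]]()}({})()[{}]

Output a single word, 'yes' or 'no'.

pos 0: push '{'; stack = {
pos 1: push '('; stack = {(
pos 2: push '('; stack = {((
pos 3: push '('; stack = {(((
pos 4: ')' matches '('; pop; stack = {((
pos 5: ')' matches '('; pop; stack = {(
pos 6: push '('; stack = {((
pos 7: ')' matches '('; pop; stack = {(
pos 8: ')' matches '('; pop; stack = {
pos 9: push '['; stack = {[
pos 10: ']' matches '['; pop; stack = {
pos 11: push '['; stack = {[
pos 12: push '('; stack = {[(
pos 13: ')' matches '('; pop; stack = {[
pos 14: ']' matches '['; pop; stack = {
pos 15: push '['; stack = {[
pos 16: push '['; stack = {[[
pos 17: ']' matches '['; pop; stack = {[
pos 18: ']' matches '['; pop; stack = {
pos 19: push '('; stack = {(
pos 20: ')' matches '('; pop; stack = {
pos 21: '}' matches '{'; pop; stack = (empty)
pos 22: push '('; stack = (
pos 23: push '{'; stack = ({
pos 24: '}' matches '{'; pop; stack = (
pos 25: ')' matches '('; pop; stack = (empty)
pos 26: push '('; stack = (
pos 27: ')' matches '('; pop; stack = (empty)
pos 28: push '['; stack = [
pos 29: push '{'; stack = [{
pos 30: '}' matches '{'; pop; stack = [
pos 31: ']' matches '['; pop; stack = (empty)
end: stack empty → VALID
Verdict: properly nested → yes

Answer: yes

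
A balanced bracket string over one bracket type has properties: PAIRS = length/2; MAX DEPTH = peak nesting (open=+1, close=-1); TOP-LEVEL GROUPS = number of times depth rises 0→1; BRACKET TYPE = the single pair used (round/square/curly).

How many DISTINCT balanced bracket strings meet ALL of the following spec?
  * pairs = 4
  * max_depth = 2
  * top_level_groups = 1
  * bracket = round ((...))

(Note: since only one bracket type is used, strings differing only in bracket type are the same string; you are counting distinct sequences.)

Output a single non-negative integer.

Answer: 1

Derivation:
Spec: pairs=4 depth=2 groups=1
Count(depth <= 2) = 1
Count(depth <= 1) = 0
Count(depth == 2) = 1 - 0 = 1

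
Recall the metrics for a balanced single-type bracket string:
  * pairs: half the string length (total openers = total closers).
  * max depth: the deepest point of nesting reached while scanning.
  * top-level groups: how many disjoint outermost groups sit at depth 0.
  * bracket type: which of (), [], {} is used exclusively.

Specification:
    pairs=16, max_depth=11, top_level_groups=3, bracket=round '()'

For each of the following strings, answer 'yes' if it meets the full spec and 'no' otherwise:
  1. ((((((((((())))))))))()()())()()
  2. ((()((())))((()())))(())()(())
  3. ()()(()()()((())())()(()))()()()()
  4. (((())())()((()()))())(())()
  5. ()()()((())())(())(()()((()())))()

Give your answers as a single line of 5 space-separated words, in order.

String 1 '((((((((((())))))))))()()())()()': depth seq [1 2 3 4 5 6 7 8 9 10 11 10 9 8 7 6 5 4 3 2 1 2 1 2 1 2 1 0 1 0 1 0]
  -> pairs=16 depth=11 groups=3 -> yes
String 2 '((()((())))((()())))(())()(())': depth seq [1 2 3 2 3 4 5 4 3 2 1 2 3 4 3 4 3 2 1 0 1 2 1 0 1 0 1 2 1 0]
  -> pairs=15 depth=5 groups=4 -> no
String 3 '()()(()()()((())())()(()))()()()()': depth seq [1 0 1 0 1 2 1 2 1 2 1 2 3 4 3 2 3 2 1 2 1 2 3 2 1 0 1 0 1 0 1 0 1 0]
  -> pairs=17 depth=4 groups=7 -> no
String 4 '(((())())()((()()))())(())()': depth seq [1 2 3 4 3 2 3 2 1 2 1 2 3 4 3 4 3 2 1 2 1 0 1 2 1 0 1 0]
  -> pairs=14 depth=4 groups=3 -> no
String 5 '()()()((())())(())(()()((()())))()': depth seq [1 0 1 0 1 0 1 2 3 2 1 2 1 0 1 2 1 0 1 2 1 2 1 2 3 4 3 4 3 2 1 0 1 0]
  -> pairs=17 depth=4 groups=7 -> no

Answer: yes no no no no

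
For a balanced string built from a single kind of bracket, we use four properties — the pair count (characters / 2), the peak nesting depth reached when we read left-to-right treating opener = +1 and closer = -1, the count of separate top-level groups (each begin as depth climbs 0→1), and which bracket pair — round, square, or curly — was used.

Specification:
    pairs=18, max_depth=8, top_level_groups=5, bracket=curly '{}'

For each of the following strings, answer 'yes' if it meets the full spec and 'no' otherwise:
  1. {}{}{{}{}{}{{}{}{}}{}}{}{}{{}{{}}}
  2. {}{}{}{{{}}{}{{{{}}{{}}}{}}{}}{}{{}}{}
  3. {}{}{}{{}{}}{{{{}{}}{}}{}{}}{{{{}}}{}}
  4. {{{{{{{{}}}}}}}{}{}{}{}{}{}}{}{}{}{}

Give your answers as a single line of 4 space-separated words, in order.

String 1 '{}{}{{}{}{}{{}{}{}}{}}{}{}{{}{{}}}': depth seq [1 0 1 0 1 2 1 2 1 2 1 2 3 2 3 2 3 2 1 2 1 0 1 0 1 0 1 2 1 2 3 2 1 0]
  -> pairs=17 depth=3 groups=6 -> no
String 2 '{}{}{}{{{}}{}{{{{}}{{}}}{}}{}}{}{{}}{}': depth seq [1 0 1 0 1 0 1 2 3 2 1 2 1 2 3 4 5 4 3 4 5 4 3 2 3 2 1 2 1 0 1 0 1 2 1 0 1 0]
  -> pairs=19 depth=5 groups=7 -> no
String 3 '{}{}{}{{}{}}{{{{}{}}{}}{}{}}{{{{}}}{}}': depth seq [1 0 1 0 1 0 1 2 1 2 1 0 1 2 3 4 3 4 3 2 3 2 1 2 1 2 1 0 1 2 3 4 3 2 1 2 1 0]
  -> pairs=19 depth=4 groups=6 -> no
String 4 '{{{{{{{{}}}}}}}{}{}{}{}{}{}}{}{}{}{}': depth seq [1 2 3 4 5 6 7 8 7 6 5 4 3 2 1 2 1 2 1 2 1 2 1 2 1 2 1 0 1 0 1 0 1 0 1 0]
  -> pairs=18 depth=8 groups=5 -> yes

Answer: no no no yes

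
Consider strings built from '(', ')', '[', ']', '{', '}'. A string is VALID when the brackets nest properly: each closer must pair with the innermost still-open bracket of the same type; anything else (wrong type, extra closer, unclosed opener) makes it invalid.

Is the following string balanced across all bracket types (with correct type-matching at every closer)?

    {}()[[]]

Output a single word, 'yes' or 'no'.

Answer: yes

Derivation:
pos 0: push '{'; stack = {
pos 1: '}' matches '{'; pop; stack = (empty)
pos 2: push '('; stack = (
pos 3: ')' matches '('; pop; stack = (empty)
pos 4: push '['; stack = [
pos 5: push '['; stack = [[
pos 6: ']' matches '['; pop; stack = [
pos 7: ']' matches '['; pop; stack = (empty)
end: stack empty → VALID
Verdict: properly nested → yes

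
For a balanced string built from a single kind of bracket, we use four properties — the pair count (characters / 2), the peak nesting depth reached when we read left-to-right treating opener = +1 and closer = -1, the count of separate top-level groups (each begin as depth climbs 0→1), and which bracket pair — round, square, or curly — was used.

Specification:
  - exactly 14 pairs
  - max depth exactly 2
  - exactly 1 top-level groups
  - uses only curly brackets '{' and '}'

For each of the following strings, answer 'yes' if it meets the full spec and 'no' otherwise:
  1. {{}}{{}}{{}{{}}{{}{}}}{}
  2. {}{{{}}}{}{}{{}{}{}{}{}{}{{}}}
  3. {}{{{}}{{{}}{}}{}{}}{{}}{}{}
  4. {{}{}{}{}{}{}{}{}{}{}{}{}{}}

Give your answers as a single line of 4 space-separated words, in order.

String 1 '{{}}{{}}{{}{{}}{{}{}}}{}': depth seq [1 2 1 0 1 2 1 0 1 2 1 2 3 2 1 2 3 2 3 2 1 0 1 0]
  -> pairs=12 depth=3 groups=4 -> no
String 2 '{}{{{}}}{}{}{{}{}{}{}{}{}{{}}}': depth seq [1 0 1 2 3 2 1 0 1 0 1 0 1 2 1 2 1 2 1 2 1 2 1 2 1 2 3 2 1 0]
  -> pairs=15 depth=3 groups=5 -> no
String 3 '{}{{{}}{{{}}{}}{}{}}{{}}{}{}': depth seq [1 0 1 2 3 2 1 2 3 4 3 2 3 2 1 2 1 2 1 0 1 2 1 0 1 0 1 0]
  -> pairs=14 depth=4 groups=5 -> no
String 4 '{{}{}{}{}{}{}{}{}{}{}{}{}{}}': depth seq [1 2 1 2 1 2 1 2 1 2 1 2 1 2 1 2 1 2 1 2 1 2 1 2 1 2 1 0]
  -> pairs=14 depth=2 groups=1 -> yes

Answer: no no no yes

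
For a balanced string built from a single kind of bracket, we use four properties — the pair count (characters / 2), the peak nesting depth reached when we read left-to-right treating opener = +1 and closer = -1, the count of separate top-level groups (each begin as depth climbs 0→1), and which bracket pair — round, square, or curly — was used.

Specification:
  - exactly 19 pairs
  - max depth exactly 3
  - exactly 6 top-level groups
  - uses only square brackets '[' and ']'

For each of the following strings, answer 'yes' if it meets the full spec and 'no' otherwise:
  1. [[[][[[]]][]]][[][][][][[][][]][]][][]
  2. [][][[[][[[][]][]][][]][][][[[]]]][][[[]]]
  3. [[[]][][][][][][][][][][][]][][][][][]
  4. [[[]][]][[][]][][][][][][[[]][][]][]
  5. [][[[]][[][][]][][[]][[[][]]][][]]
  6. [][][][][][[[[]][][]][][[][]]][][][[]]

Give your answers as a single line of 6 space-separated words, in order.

String 1 '[[[][[[]]][]]][[][][][][[][][]][]][][]': depth seq [1 2 3 2 3 4 5 4 3 2 3 2 1 0 1 2 1 2 1 2 1 2 1 2 3 2 3 2 3 2 1 2 1 0 1 0 1 0]
  -> pairs=19 depth=5 groups=4 -> no
String 2 '[][][[[][[[][]][]][][]][][][[[]]]][][[[]]]': depth seq [1 0 1 0 1 2 3 2 3 4 5 4 5 4 3 4 3 2 3 2 3 2 1 2 1 2 1 2 3 4 3 2 1 0 1 0 1 2 3 2 1 0]
  -> pairs=21 depth=5 groups=5 -> no
String 3 '[[[]][][][][][][][][][][][]][][][][][]': depth seq [1 2 3 2 1 2 1 2 1 2 1 2 1 2 1 2 1 2 1 2 1 2 1 2 1 2 1 0 1 0 1 0 1 0 1 0 1 0]
  -> pairs=19 depth=3 groups=6 -> yes
String 4 '[[[]][]][[][]][][][][][][[[]][][]][]': depth seq [1 2 3 2 1 2 1 0 1 2 1 2 1 0 1 0 1 0 1 0 1 0 1 0 1 2 3 2 1 2 1 2 1 0 1 0]
  -> pairs=18 depth=3 groups=9 -> no
String 5 '[][[[]][[][][]][][[]][[[][]]][][]]': depth seq [1 0 1 2 3 2 1 2 3 2 3 2 3 2 1 2 1 2 3 2 1 2 3 4 3 4 3 2 1 2 1 2 1 0]
  -> pairs=17 depth=4 groups=2 -> no
String 6 '[][][][][][[[[]][][]][][[][]]][][][[]]': depth seq [1 0 1 0 1 0 1 0 1 0 1 2 3 4 3 2 3 2 3 2 1 2 1 2 3 2 3 2 1 0 1 0 1 0 1 2 1 0]
  -> pairs=19 depth=4 groups=9 -> no

Answer: no no yes no no no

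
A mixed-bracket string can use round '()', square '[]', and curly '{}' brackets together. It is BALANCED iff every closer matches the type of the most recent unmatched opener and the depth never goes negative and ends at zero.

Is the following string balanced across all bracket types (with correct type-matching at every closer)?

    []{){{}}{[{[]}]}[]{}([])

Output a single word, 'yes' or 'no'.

pos 0: push '['; stack = [
pos 1: ']' matches '['; pop; stack = (empty)
pos 2: push '{'; stack = {
pos 3: saw closer ')' but top of stack is '{' (expected '}') → INVALID
Verdict: type mismatch at position 3: ')' closes '{' → no

Answer: no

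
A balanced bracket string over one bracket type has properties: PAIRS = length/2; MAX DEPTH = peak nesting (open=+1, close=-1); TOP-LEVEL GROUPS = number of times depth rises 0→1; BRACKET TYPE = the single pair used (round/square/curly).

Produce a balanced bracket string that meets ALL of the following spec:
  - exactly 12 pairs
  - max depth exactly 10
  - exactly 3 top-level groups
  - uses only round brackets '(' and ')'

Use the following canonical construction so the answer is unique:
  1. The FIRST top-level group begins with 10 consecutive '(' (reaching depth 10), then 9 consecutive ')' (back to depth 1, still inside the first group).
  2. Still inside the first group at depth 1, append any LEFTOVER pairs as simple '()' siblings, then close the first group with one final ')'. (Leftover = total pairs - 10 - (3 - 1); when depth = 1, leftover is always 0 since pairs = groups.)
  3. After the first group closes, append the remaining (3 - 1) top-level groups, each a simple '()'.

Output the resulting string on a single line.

Answer: (((((((((())))))))))()()

Derivation:
Spec: pairs=12 depth=10 groups=3
Leftover pairs = 12 - 10 - (3-1) = 0
First group: deep chain of depth 10 + 0 sibling pairs
Remaining 2 groups: simple '()' each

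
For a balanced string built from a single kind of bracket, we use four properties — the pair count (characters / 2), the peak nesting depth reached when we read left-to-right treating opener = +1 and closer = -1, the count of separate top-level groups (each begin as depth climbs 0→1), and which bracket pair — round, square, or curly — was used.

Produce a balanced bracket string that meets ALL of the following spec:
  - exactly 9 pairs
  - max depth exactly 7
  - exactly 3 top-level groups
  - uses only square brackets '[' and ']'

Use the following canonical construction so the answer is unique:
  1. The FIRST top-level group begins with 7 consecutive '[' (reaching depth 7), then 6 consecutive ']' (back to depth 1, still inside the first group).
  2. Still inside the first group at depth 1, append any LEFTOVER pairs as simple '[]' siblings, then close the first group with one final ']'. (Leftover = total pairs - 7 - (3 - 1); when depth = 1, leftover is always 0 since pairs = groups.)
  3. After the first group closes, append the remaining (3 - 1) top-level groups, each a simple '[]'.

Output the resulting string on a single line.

Answer: [[[[[[[]]]]]]][][]

Derivation:
Spec: pairs=9 depth=7 groups=3
Leftover pairs = 9 - 7 - (3-1) = 0
First group: deep chain of depth 7 + 0 sibling pairs
Remaining 2 groups: simple '[]' each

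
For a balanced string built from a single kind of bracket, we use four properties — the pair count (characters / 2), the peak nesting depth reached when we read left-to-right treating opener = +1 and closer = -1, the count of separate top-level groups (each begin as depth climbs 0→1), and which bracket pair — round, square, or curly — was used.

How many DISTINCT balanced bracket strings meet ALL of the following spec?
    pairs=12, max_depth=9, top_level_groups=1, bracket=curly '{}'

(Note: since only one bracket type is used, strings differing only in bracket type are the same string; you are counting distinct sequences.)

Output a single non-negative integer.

Spec: pairs=12 depth=9 groups=1
Count(depth <= 9) = 58598
Count(depth <= 8) = 57686
Count(depth == 9) = 58598 - 57686 = 912

Answer: 912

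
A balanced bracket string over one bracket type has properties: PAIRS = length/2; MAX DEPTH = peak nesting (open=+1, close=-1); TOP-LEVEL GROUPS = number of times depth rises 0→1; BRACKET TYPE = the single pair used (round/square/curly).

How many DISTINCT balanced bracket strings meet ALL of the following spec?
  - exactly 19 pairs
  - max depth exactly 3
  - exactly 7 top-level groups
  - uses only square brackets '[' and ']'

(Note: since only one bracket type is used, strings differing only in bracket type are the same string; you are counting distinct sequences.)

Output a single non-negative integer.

Spec: pairs=19 depth=3 groups=7
Count(depth <= 3) = 3823680
Count(depth <= 2) = 18564
Count(depth == 3) = 3823680 - 18564 = 3805116

Answer: 3805116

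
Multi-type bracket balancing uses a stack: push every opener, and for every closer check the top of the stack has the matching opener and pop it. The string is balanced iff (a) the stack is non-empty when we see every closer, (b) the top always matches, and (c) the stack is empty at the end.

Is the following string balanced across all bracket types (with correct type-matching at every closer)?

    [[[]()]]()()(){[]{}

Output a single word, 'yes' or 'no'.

Answer: no

Derivation:
pos 0: push '['; stack = [
pos 1: push '['; stack = [[
pos 2: push '['; stack = [[[
pos 3: ']' matches '['; pop; stack = [[
pos 4: push '('; stack = [[(
pos 5: ')' matches '('; pop; stack = [[
pos 6: ']' matches '['; pop; stack = [
pos 7: ']' matches '['; pop; stack = (empty)
pos 8: push '('; stack = (
pos 9: ')' matches '('; pop; stack = (empty)
pos 10: push '('; stack = (
pos 11: ')' matches '('; pop; stack = (empty)
pos 12: push '('; stack = (
pos 13: ')' matches '('; pop; stack = (empty)
pos 14: push '{'; stack = {
pos 15: push '['; stack = {[
pos 16: ']' matches '['; pop; stack = {
pos 17: push '{'; stack = {{
pos 18: '}' matches '{'; pop; stack = {
end: stack still non-empty ({) → INVALID
Verdict: unclosed openers at end: { → no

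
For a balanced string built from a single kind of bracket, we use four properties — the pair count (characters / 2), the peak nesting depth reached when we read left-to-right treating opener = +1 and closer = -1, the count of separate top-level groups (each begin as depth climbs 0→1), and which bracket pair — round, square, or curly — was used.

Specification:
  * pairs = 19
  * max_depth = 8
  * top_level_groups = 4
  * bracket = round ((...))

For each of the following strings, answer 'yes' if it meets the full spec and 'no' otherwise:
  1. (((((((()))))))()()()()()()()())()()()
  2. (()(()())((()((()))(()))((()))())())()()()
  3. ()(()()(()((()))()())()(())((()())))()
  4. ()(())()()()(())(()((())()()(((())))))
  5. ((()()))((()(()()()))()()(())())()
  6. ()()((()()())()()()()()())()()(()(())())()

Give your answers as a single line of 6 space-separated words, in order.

Answer: yes no no no no no

Derivation:
String 1 '(((((((()))))))()()()()()()()())()()()': depth seq [1 2 3 4 5 6 7 8 7 6 5 4 3 2 1 2 1 2 1 2 1 2 1 2 1 2 1 2 1 2 1 0 1 0 1 0 1 0]
  -> pairs=19 depth=8 groups=4 -> yes
String 2 '(()(()())((()((()))(()))((()))())())()()()': depth seq [1 2 1 2 3 2 3 2 1 2 3 4 3 4 5 6 5 4 3 4 5 4 3 2 3 4 5 4 3 2 3 2 1 2 1 0 1 0 1 0 1 0]
  -> pairs=21 depth=6 groups=4 -> no
String 3 '()(()()(()((()))()())()(())((()())))()': depth seq [1 0 1 2 1 2 1 2 3 2 3 4 5 4 3 2 3 2 3 2 1 2 1 2 3 2 1 2 3 4 3 4 3 2 1 0 1 0]
  -> pairs=19 depth=5 groups=3 -> no
String 4 '()(())()()()(())(()((())()()(((())))))': depth seq [1 0 1 2 1 0 1 0 1 0 1 0 1 2 1 0 1 2 1 2 3 4 3 2 3 2 3 2 3 4 5 6 5 4 3 2 1 0]
  -> pairs=19 depth=6 groups=7 -> no
String 5 '((()()))((()(()()()))()()(())())()': depth seq [1 2 3 2 3 2 1 0 1 2 3 2 3 4 3 4 3 4 3 2 1 2 1 2 1 2 3 2 1 2 1 0 1 0]
  -> pairs=17 depth=4 groups=3 -> no
String 6 '()()((()()())()()()()()())()()(()(())())()': depth seq [1 0 1 0 1 2 3 2 3 2 3 2 1 2 1 2 1 2 1 2 1 2 1 2 1 0 1 0 1 0 1 2 1 2 3 2 1 2 1 0 1 0]
  -> pairs=21 depth=3 groups=7 -> no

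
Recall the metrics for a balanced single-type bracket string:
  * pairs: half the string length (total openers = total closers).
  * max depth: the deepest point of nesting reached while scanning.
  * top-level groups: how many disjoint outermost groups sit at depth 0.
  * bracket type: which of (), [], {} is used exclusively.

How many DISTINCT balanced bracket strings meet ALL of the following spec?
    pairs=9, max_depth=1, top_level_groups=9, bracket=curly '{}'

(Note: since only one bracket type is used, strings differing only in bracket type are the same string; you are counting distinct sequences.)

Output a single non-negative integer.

Spec: pairs=9 depth=1 groups=9
Count(depth <= 1) = 1
Count(depth <= 0) = 0
Count(depth == 1) = 1 - 0 = 1

Answer: 1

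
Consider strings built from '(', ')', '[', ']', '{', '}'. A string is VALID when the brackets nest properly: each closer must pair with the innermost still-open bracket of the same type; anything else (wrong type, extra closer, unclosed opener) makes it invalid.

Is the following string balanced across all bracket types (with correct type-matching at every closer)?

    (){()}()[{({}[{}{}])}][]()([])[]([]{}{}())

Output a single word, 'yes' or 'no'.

pos 0: push '('; stack = (
pos 1: ')' matches '('; pop; stack = (empty)
pos 2: push '{'; stack = {
pos 3: push '('; stack = {(
pos 4: ')' matches '('; pop; stack = {
pos 5: '}' matches '{'; pop; stack = (empty)
pos 6: push '('; stack = (
pos 7: ')' matches '('; pop; stack = (empty)
pos 8: push '['; stack = [
pos 9: push '{'; stack = [{
pos 10: push '('; stack = [{(
pos 11: push '{'; stack = [{({
pos 12: '}' matches '{'; pop; stack = [{(
pos 13: push '['; stack = [{([
pos 14: push '{'; stack = [{([{
pos 15: '}' matches '{'; pop; stack = [{([
pos 16: push '{'; stack = [{([{
pos 17: '}' matches '{'; pop; stack = [{([
pos 18: ']' matches '['; pop; stack = [{(
pos 19: ')' matches '('; pop; stack = [{
pos 20: '}' matches '{'; pop; stack = [
pos 21: ']' matches '['; pop; stack = (empty)
pos 22: push '['; stack = [
pos 23: ']' matches '['; pop; stack = (empty)
pos 24: push '('; stack = (
pos 25: ')' matches '('; pop; stack = (empty)
pos 26: push '('; stack = (
pos 27: push '['; stack = ([
pos 28: ']' matches '['; pop; stack = (
pos 29: ')' matches '('; pop; stack = (empty)
pos 30: push '['; stack = [
pos 31: ']' matches '['; pop; stack = (empty)
pos 32: push '('; stack = (
pos 33: push '['; stack = ([
pos 34: ']' matches '['; pop; stack = (
pos 35: push '{'; stack = ({
pos 36: '}' matches '{'; pop; stack = (
pos 37: push '{'; stack = ({
pos 38: '}' matches '{'; pop; stack = (
pos 39: push '('; stack = ((
pos 40: ')' matches '('; pop; stack = (
pos 41: ')' matches '('; pop; stack = (empty)
end: stack empty → VALID
Verdict: properly nested → yes

Answer: yes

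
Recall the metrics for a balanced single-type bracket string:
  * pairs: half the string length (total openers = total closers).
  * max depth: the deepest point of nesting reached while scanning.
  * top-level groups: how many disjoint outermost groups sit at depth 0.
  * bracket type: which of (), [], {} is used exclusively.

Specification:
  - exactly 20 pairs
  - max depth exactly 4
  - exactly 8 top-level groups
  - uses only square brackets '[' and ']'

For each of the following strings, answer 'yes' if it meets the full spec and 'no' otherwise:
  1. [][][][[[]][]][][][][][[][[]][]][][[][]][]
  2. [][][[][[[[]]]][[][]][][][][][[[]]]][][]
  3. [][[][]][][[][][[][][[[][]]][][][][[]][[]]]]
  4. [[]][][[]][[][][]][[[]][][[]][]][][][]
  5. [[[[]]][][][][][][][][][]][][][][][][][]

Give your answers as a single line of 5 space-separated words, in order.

String 1 '[][][][[[]][]][][][][][[][[]][]][][[][]][]': depth seq [1 0 1 0 1 0 1 2 3 2 1 2 1 0 1 0 1 0 1 0 1 0 1 2 1 2 3 2 1 2 1 0 1 0 1 2 1 2 1 0 1 0]
  -> pairs=21 depth=3 groups=12 -> no
String 2 '[][][[][[[[]]]][[][]][][][][][[[]]]][][]': depth seq [1 0 1 0 1 2 1 2 3 4 5 4 3 2 1 2 3 2 3 2 1 2 1 2 1 2 1 2 1 2 3 4 3 2 1 0 1 0 1 0]
  -> pairs=20 depth=5 groups=5 -> no
String 3 '[][[][]][][[][][[][][[[][]]][][][][[]][[]]]]': depth seq [1 0 1 2 1 2 1 0 1 0 1 2 1 2 1 2 3 2 3 2 3 4 5 4 5 4 3 2 3 2 3 2 3 2 3 4 3 2 3 4 3 2 1 0]
  -> pairs=22 depth=5 groups=4 -> no
String 4 '[[]][][[]][[][][]][[[]][][[]][]][][][]': depth seq [1 2 1 0 1 0 1 2 1 0 1 2 1 2 1 2 1 0 1 2 3 2 1 2 1 2 3 2 1 2 1 0 1 0 1 0 1 0]
  -> pairs=19 depth=3 groups=8 -> no
String 5 '[[[[]]][][][][][][][][][]][][][][][][][]': depth seq [1 2 3 4 3 2 1 2 1 2 1 2 1 2 1 2 1 2 1 2 1 2 1 2 1 0 1 0 1 0 1 0 1 0 1 0 1 0 1 0]
  -> pairs=20 depth=4 groups=8 -> yes

Answer: no no no no yes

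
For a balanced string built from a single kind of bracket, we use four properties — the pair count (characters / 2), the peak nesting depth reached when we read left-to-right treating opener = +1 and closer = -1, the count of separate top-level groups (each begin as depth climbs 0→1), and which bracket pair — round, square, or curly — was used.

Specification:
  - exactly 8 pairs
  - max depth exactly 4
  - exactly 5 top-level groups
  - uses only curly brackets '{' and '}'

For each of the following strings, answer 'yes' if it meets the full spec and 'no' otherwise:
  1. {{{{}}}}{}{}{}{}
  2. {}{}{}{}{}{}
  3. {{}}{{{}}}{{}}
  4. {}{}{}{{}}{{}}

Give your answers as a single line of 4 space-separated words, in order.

String 1 '{{{{}}}}{}{}{}{}': depth seq [1 2 3 4 3 2 1 0 1 0 1 0 1 0 1 0]
  -> pairs=8 depth=4 groups=5 -> yes
String 2 '{}{}{}{}{}{}': depth seq [1 0 1 0 1 0 1 0 1 0 1 0]
  -> pairs=6 depth=1 groups=6 -> no
String 3 '{{}}{{{}}}{{}}': depth seq [1 2 1 0 1 2 3 2 1 0 1 2 1 0]
  -> pairs=7 depth=3 groups=3 -> no
String 4 '{}{}{}{{}}{{}}': depth seq [1 0 1 0 1 0 1 2 1 0 1 2 1 0]
  -> pairs=7 depth=2 groups=5 -> no

Answer: yes no no no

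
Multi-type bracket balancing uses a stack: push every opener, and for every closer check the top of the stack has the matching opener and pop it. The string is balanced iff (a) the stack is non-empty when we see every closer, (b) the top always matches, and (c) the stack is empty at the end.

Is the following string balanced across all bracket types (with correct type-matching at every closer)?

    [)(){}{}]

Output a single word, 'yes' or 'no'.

pos 0: push '['; stack = [
pos 1: saw closer ')' but top of stack is '[' (expected ']') → INVALID
Verdict: type mismatch at position 1: ')' closes '[' → no

Answer: no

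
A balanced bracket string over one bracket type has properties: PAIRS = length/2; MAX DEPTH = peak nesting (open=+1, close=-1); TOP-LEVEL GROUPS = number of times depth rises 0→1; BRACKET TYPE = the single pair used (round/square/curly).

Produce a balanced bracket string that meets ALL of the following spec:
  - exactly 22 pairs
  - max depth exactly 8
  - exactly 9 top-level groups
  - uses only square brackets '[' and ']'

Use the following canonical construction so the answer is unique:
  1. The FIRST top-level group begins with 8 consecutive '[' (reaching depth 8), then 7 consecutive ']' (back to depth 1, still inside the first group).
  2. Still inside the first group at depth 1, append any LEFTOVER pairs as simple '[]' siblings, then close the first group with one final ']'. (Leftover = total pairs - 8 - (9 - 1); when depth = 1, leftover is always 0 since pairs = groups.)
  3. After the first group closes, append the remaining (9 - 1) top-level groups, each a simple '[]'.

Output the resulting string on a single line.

Answer: [[[[[[[[]]]]]]][][][][][][]][][][][][][][][]

Derivation:
Spec: pairs=22 depth=8 groups=9
Leftover pairs = 22 - 8 - (9-1) = 6
First group: deep chain of depth 8 + 6 sibling pairs
Remaining 8 groups: simple '[]' each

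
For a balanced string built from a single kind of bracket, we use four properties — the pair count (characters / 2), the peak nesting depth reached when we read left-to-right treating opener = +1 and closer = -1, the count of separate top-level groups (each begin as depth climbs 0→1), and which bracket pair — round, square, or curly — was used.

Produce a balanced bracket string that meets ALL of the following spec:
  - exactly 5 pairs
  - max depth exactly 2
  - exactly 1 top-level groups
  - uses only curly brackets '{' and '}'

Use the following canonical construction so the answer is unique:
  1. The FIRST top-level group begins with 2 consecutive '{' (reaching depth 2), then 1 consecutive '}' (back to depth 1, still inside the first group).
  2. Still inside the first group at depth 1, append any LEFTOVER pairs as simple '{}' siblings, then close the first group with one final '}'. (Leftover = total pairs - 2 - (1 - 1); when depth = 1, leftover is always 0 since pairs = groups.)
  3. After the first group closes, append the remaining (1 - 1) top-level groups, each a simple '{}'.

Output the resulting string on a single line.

Spec: pairs=5 depth=2 groups=1
Leftover pairs = 5 - 2 - (1-1) = 3
First group: deep chain of depth 2 + 3 sibling pairs
Remaining 0 groups: simple '{}' each

Answer: {{}{}{}{}}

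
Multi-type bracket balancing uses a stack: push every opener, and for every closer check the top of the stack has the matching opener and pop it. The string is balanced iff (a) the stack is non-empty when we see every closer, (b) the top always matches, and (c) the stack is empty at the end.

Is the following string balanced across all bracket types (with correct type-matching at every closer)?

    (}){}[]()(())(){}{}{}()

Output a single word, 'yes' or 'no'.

Answer: no

Derivation:
pos 0: push '('; stack = (
pos 1: saw closer '}' but top of stack is '(' (expected ')') → INVALID
Verdict: type mismatch at position 1: '}' closes '(' → no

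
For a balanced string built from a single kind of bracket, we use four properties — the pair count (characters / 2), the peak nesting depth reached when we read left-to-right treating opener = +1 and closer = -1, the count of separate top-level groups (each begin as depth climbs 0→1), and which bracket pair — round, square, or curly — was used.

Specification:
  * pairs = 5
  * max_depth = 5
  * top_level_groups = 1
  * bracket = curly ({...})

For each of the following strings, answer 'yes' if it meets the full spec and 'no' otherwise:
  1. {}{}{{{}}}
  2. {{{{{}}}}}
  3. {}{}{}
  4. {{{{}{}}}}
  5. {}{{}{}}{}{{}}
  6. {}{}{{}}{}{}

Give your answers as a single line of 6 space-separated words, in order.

Answer: no yes no no no no

Derivation:
String 1 '{}{}{{{}}}': depth seq [1 0 1 0 1 2 3 2 1 0]
  -> pairs=5 depth=3 groups=3 -> no
String 2 '{{{{{}}}}}': depth seq [1 2 3 4 5 4 3 2 1 0]
  -> pairs=5 depth=5 groups=1 -> yes
String 3 '{}{}{}': depth seq [1 0 1 0 1 0]
  -> pairs=3 depth=1 groups=3 -> no
String 4 '{{{{}{}}}}': depth seq [1 2 3 4 3 4 3 2 1 0]
  -> pairs=5 depth=4 groups=1 -> no
String 5 '{}{{}{}}{}{{}}': depth seq [1 0 1 2 1 2 1 0 1 0 1 2 1 0]
  -> pairs=7 depth=2 groups=4 -> no
String 6 '{}{}{{}}{}{}': depth seq [1 0 1 0 1 2 1 0 1 0 1 0]
  -> pairs=6 depth=2 groups=5 -> no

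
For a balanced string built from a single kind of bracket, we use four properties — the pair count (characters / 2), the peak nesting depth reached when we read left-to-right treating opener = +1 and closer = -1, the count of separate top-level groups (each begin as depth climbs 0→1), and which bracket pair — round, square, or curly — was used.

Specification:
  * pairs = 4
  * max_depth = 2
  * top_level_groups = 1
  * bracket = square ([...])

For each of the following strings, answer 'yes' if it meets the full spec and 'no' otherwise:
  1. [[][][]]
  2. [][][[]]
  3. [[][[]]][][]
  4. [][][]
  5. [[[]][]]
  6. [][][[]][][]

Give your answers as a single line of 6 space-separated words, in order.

Answer: yes no no no no no

Derivation:
String 1 '[[][][]]': depth seq [1 2 1 2 1 2 1 0]
  -> pairs=4 depth=2 groups=1 -> yes
String 2 '[][][[]]': depth seq [1 0 1 0 1 2 1 0]
  -> pairs=4 depth=2 groups=3 -> no
String 3 '[[][[]]][][]': depth seq [1 2 1 2 3 2 1 0 1 0 1 0]
  -> pairs=6 depth=3 groups=3 -> no
String 4 '[][][]': depth seq [1 0 1 0 1 0]
  -> pairs=3 depth=1 groups=3 -> no
String 5 '[[[]][]]': depth seq [1 2 3 2 1 2 1 0]
  -> pairs=4 depth=3 groups=1 -> no
String 6 '[][][[]][][]': depth seq [1 0 1 0 1 2 1 0 1 0 1 0]
  -> pairs=6 depth=2 groups=5 -> no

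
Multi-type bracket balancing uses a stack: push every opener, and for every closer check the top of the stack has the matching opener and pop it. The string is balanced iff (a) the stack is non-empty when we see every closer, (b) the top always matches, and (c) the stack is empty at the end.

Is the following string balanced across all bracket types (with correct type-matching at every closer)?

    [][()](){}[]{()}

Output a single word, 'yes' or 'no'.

Answer: yes

Derivation:
pos 0: push '['; stack = [
pos 1: ']' matches '['; pop; stack = (empty)
pos 2: push '['; stack = [
pos 3: push '('; stack = [(
pos 4: ')' matches '('; pop; stack = [
pos 5: ']' matches '['; pop; stack = (empty)
pos 6: push '('; stack = (
pos 7: ')' matches '('; pop; stack = (empty)
pos 8: push '{'; stack = {
pos 9: '}' matches '{'; pop; stack = (empty)
pos 10: push '['; stack = [
pos 11: ']' matches '['; pop; stack = (empty)
pos 12: push '{'; stack = {
pos 13: push '('; stack = {(
pos 14: ')' matches '('; pop; stack = {
pos 15: '}' matches '{'; pop; stack = (empty)
end: stack empty → VALID
Verdict: properly nested → yes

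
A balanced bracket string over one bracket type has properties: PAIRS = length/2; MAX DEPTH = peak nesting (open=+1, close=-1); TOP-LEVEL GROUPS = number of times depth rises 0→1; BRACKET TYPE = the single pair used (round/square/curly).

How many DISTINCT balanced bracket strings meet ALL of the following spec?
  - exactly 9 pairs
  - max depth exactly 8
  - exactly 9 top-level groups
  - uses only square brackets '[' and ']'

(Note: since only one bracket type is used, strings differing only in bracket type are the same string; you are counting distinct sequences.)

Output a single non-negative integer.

Spec: pairs=9 depth=8 groups=9
Count(depth <= 8) = 1
Count(depth <= 7) = 1
Count(depth == 8) = 1 - 1 = 0

Answer: 0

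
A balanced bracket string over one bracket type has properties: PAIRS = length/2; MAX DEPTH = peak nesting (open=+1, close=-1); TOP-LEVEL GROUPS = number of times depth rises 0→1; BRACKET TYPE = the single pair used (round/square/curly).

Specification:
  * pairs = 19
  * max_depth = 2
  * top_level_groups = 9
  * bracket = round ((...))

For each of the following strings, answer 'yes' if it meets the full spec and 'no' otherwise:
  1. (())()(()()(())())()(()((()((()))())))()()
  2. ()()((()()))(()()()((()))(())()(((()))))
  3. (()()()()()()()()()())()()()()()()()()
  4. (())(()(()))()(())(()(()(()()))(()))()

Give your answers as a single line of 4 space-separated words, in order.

String 1 '(())()(()()(())())()(()((()((()))())))()()': depth seq [1 2 1 0 1 0 1 2 1 2 1 2 3 2 1 2 1 0 1 0 1 2 1 2 3 4 3 4 5 6 5 4 3 4 3 2 1 0 1 0 1 0]
  -> pairs=21 depth=6 groups=7 -> no
String 2 '()()((()()))(()()()((()))(())()(((()))))': depth seq [1 0 1 0 1 2 3 2 3 2 1 0 1 2 1 2 1 2 1 2 3 4 3 2 1 2 3 2 1 2 1 2 3 4 5 4 3 2 1 0]
  -> pairs=20 depth=5 groups=4 -> no
String 3 '(()()()()()()()()()())()()()()()()()()': depth seq [1 2 1 2 1 2 1 2 1 2 1 2 1 2 1 2 1 2 1 2 1 0 1 0 1 0 1 0 1 0 1 0 1 0 1 0 1 0]
  -> pairs=19 depth=2 groups=9 -> yes
String 4 '(())(()(()))()(())(()(()(()()))(()))()': depth seq [1 2 1 0 1 2 1 2 3 2 1 0 1 0 1 2 1 0 1 2 1 2 3 2 3 4 3 4 3 2 1 2 3 2 1 0 1 0]
  -> pairs=19 depth=4 groups=6 -> no

Answer: no no yes no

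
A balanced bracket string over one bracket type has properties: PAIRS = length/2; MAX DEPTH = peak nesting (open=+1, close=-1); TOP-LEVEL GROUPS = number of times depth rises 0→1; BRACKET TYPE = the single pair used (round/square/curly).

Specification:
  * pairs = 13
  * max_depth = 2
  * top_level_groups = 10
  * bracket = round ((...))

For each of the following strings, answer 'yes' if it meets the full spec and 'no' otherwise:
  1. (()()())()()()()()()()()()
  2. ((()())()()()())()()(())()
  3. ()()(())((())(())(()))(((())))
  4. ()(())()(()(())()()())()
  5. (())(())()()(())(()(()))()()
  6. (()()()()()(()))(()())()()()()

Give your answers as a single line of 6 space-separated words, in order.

String 1 '(()()())()()()()()()()()()': depth seq [1 2 1 2 1 2 1 0 1 0 1 0 1 0 1 0 1 0 1 0 1 0 1 0 1 0]
  -> pairs=13 depth=2 groups=10 -> yes
String 2 '((()())()()()())()()(())()': depth seq [1 2 3 2 3 2 1 2 1 2 1 2 1 2 1 0 1 0 1 0 1 2 1 0 1 0]
  -> pairs=13 depth=3 groups=5 -> no
String 3 '()()(())((())(())(()))(((())))': depth seq [1 0 1 0 1 2 1 0 1 2 3 2 1 2 3 2 1 2 3 2 1 0 1 2 3 4 3 2 1 0]
  -> pairs=15 depth=4 groups=5 -> no
String 4 '()(())()(()(())()()())()': depth seq [1 0 1 2 1 0 1 0 1 2 1 2 3 2 1 2 1 2 1 2 1 0 1 0]
  -> pairs=12 depth=3 groups=5 -> no
String 5 '(())(())()()(())(()(()))()()': depth seq [1 2 1 0 1 2 1 0 1 0 1 0 1 2 1 0 1 2 1 2 3 2 1 0 1 0 1 0]
  -> pairs=14 depth=3 groups=8 -> no
String 6 '(()()()()()(()))(()())()()()()': depth seq [1 2 1 2 1 2 1 2 1 2 1 2 3 2 1 0 1 2 1 2 1 0 1 0 1 0 1 0 1 0]
  -> pairs=15 depth=3 groups=6 -> no

Answer: yes no no no no no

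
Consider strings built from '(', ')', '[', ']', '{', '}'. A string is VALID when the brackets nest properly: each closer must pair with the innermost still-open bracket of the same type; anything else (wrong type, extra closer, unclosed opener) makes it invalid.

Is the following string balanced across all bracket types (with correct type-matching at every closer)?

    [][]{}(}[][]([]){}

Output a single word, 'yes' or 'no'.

pos 0: push '['; stack = [
pos 1: ']' matches '['; pop; stack = (empty)
pos 2: push '['; stack = [
pos 3: ']' matches '['; pop; stack = (empty)
pos 4: push '{'; stack = {
pos 5: '}' matches '{'; pop; stack = (empty)
pos 6: push '('; stack = (
pos 7: saw closer '}' but top of stack is '(' (expected ')') → INVALID
Verdict: type mismatch at position 7: '}' closes '(' → no

Answer: no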